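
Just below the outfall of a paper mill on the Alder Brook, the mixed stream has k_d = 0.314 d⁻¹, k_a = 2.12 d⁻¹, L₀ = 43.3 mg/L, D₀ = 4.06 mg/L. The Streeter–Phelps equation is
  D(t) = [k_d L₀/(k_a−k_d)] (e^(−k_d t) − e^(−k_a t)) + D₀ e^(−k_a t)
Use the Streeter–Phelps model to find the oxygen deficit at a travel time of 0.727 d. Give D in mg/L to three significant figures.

D ≈ 5.25 mg/L

k_d L₀/(k_a−k_d) = 0.314×43.3/(2.12−0.314) = 13.60/1.806 = 7.528 mg/L.
e^(−k_d t) = e^(−0.314×0.7270) = 0.7959; e^(−k_a t) = e^(−2.12×0.7270) = 0.2141.
D = 7.528 × (0.7959 − 0.2141) + 4.06 × 0.2141 = 4.380 + 0.8693 = 5.249 mg/L.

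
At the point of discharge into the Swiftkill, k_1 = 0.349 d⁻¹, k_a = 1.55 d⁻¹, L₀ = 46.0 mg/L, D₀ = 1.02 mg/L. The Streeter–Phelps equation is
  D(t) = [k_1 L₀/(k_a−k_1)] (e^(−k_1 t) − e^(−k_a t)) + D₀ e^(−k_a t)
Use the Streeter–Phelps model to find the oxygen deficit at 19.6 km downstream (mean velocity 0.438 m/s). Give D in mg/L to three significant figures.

Travel time t = x/v = 19.6 km / (0.438 m/s) = 19600 m / 0.438 m/s = 44750 s = 0.5179 d.
k_1 L₀/(k_a−k_1) = 0.349×46.0/(1.55−0.349) = 16.05/1.201 = 13.37 mg/L.
e^(−k_1 t) = e^(−0.349×0.5179) = 0.8346; e^(−k_a t) = e^(−1.55×0.5179) = 0.4481.
D = 13.37 × (0.8346 − 0.4481) + 1.02 × 0.4481 = 5.167 + 0.4570 = 5.624 mg/L.

D ≈ 5.62 mg/L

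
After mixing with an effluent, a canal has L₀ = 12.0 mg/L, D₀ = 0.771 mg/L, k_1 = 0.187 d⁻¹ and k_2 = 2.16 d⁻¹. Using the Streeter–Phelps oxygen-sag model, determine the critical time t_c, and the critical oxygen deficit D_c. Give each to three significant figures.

t_c ≈ 0.666 d; D_c ≈ 0.917 mg/L

With k_2/k_1 = 11.55 and 1 − D₀(k_2−k_1)/(k_1 L₀) = 0.3221,
t_c = ln(11.55 × 0.3221) / (2.16 − 0.187) = ln(3.721) / 1.973 = 1.314/1.973 = 0.6659 d.
D_c = (k_1/k_2) L₀ e^(−k_1 t_c) = (0.187/2.16) × 12.0 × e^(−0.187×0.6659) = 0.08657 × 12.0 × 0.8829 = 0.9172 mg/L.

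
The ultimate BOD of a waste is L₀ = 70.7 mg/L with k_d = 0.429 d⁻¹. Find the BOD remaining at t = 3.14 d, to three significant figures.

L ≈ 18.4 mg/L

L_t = L₀ e^(−k_d t) = 70.7 × e^(−0.429×3.14) = 70.7 × 0.2600 = 18.38 mg/L.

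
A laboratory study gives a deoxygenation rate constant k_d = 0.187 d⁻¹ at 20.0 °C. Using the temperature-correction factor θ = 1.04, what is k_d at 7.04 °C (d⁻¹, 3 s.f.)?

k_d ≈ 0.112 d⁻¹

k_d(T₂) = k_d(T₁) · θ^(T₂−T₁) = 0.187 × 1.04^(7.04−20.0)
= 0.187 × 1.04^-13.0 = 0.187 × 0.6015 = 0.1125 d⁻¹.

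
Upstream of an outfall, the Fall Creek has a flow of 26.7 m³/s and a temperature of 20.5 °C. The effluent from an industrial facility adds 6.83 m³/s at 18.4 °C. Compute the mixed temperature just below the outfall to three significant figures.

Flow-weighted mixing: C = (Q_r C_r + Q_w C_w)/(Q_r + Q_w)
= (26.7×20.5 + 6.83×18.4)/(26.7 + 6.83) = 673.0/33.53 = 20.07 °C.

20.1 °C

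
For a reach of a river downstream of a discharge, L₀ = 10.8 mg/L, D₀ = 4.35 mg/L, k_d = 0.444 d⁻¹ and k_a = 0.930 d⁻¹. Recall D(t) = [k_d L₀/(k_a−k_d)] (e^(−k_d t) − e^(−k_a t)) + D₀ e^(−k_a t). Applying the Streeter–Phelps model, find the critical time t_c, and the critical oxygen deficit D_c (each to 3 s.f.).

t_c ≈ 0.325 d; D_c ≈ 4.46 mg/L

At the critical point dD/dt = 0, so k_d L₀ e^(−k_d t) = k_a D. Substituting D(t) from the Streeter–Phelps equation and solving for t gives
t_c = ln[(k_a/k_d)(1 − D₀(k_a−k_d)/(k_d L₀))] / (k_a−k_d).
Here k_a−k_d = 0.4860 d⁻¹ and 1 − D₀(k_a−k_d)/(k_d L₀) = 1 − 4.35×0.4860/(0.444×10.8) = 0.5591, so
t_c = ln(2.095 × 0.5591) / 0.4860 = 0.1580 / 0.4860 = 0.3250 d.
L(t_c) = L₀ e^(−k_d t_c) = 10.8 × 0.8656 = 9.349 mg/L, and at the critical point k_a D_c = k_d L, so D_c = (0.444/0.930) × 9.349 = 4.463 mg/L.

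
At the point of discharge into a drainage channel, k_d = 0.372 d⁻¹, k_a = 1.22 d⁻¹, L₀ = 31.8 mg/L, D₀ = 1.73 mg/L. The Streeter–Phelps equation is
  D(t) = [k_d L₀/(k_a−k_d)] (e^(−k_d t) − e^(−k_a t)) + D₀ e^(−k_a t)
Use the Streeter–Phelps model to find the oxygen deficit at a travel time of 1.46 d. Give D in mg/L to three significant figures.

D ≈ 6.05 mg/L

k_d L₀/(k_a−k_d) = 0.372×31.8/(1.22−0.372) = 11.83/0.8480 = 13.95 mg/L.
e^(−k_d t) = e^(−0.372×1.460) = 0.5809; e^(−k_a t) = e^(−1.22×1.460) = 0.1684.
D = 13.95 × (0.5809 − 0.1684) + 1.73 × 0.1684 = 5.754 + 0.2914 = 6.046 mg/L.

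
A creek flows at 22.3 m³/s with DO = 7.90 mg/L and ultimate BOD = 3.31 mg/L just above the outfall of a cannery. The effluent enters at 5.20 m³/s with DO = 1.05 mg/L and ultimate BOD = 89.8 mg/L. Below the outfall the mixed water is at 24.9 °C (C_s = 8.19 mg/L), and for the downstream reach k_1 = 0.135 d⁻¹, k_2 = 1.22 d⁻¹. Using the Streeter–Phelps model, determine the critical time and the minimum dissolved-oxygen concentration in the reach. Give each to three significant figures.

t_c ≈ 1.07 d; minimum DO ≈ 6.31 mg/L

Mixed DO = (22.3×7.90 + 5.20×1.05)/(22.3+5.20) = 181.6/27.50 = 6.605 mg/L.
Mixed L₀ = (22.3×3.31 + 5.20×89.8)/(27.50) = 540.8/27.50 = 19.66 mg/L.
Initial deficit D₀ = C_s − DO₀ = 8.19 − 6.605 = 1.585 mg/L.
t_c = (1/1.085) ln[(1.22/0.135)(1 − 1.585×1.085/(0.135×19.66))] = 0.9217 × ln(3.182) = 1.067 d.
D_c = (0.135/1.22) × 19.66 × e^(−0.135×1.067) = 0.1107 × 19.66 × 0.8659 = 1.884 mg/L.
Minimum DO = 8.19 − 1.884 = 6.306 mg/L.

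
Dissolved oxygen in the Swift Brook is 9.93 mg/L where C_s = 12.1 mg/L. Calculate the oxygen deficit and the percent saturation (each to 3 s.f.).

D = C_s − C = 12.1 − 9.93 = 2.17 mg/L.
% saturation = 9.93/12.1 × 100 = 82.1 %.

D ≈ 2.17 mg/L; 82.1 % saturation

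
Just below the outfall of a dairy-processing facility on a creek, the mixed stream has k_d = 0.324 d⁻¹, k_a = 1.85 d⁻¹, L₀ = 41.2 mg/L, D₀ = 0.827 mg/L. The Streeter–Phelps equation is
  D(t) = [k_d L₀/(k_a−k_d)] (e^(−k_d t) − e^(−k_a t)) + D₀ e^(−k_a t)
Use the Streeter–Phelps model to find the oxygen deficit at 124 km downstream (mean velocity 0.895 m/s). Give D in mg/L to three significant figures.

D ≈ 4.80 mg/L

Travel time t = x/v = 124 km / (0.895 m/s) = 124000 m / 0.895 m/s = 138500 s = 1.604 d.
k_d L₀/(k_a−k_d) = 0.324×41.2/(1.85−0.324) = 13.35/1.526 = 8.748 mg/L.
e^(−k_d t) = e^(−0.324×1.604) = 0.5948; e^(−k_a t) = e^(−1.85×1.604) = 0.05148.
D = 8.748 × (0.5948 − 0.05148) + 0.827 × 0.05148 = 4.753 + 0.04257 = 4.795 mg/L.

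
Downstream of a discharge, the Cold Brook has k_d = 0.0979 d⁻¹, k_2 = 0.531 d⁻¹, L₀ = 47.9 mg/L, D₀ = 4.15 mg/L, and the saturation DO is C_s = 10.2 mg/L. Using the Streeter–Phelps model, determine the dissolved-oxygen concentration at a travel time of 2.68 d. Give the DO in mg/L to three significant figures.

k_d L₀/(k_2−k_d) = 0.0979×47.9/(0.531−0.0979) = 4.689/0.4331 = 10.83 mg/L.
e^(−k_d t) = e^(−0.0979×2.680) = 0.7692; e^(−k_2 t) = e^(−0.531×2.680) = 0.2410.
D = 10.83 × (0.7692 − 0.2410) + 4.15 × 0.2410 = 5.720 + 1.000 = 6.720 mg/L.
DO = C_s − D = 10.2 − 6.720 = 3.480 mg/L.

DO ≈ 3.48 mg/L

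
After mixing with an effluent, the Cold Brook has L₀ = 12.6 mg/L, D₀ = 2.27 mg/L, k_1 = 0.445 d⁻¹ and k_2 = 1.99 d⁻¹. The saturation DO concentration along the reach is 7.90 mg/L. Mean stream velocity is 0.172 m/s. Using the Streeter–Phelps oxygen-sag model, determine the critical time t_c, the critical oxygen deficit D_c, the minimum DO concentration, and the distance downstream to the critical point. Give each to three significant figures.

t_c = [1/(k_2−k_1)] ln[(k_2/k_1)(1 − D₀(k_2−k_1)/(k_1 L₀))]
= [1/(1.99−0.445)] ln[(1.99/0.445)(1 − 2.27×1.545/(0.445×12.6))]
= (1/1.545) ln[4.472 × 0.3745] = 0.6472 × ln(1.675) = 0.6472 × 0.5157 = 0.3338 d.
D_c = (k_1/k_2) L₀ e^(−k_1 t_c) = (0.445/1.99) × 12.6 × e^(−0.445×0.3338) = 0.2236 × 12.6 × 0.8620 = 2.429 mg/L.
Minimum DO = C_s − D_c = 7.90 − 2.429 = 5.471 mg/L.
x_c = v t_c = 0.172 m/s × 0.3338 d × 86400 s/d = 4960 m ≈ 4.96 km.

t_c ≈ 0.334 d; D_c ≈ 2.43 mg/L; min DO ≈ 5.47 mg/L; x_c ≈ 4.96 km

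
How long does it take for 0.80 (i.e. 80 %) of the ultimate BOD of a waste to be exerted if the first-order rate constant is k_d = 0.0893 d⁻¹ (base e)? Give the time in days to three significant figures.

t ≈ 18.0 d

y/L₀ = 1 − e^(−k_d t) = 0.80 ⇒ e^(−k_d t) = 0.200
t = −ln(0.200) / 0.0893 = 1.609 / 0.0893 = 18.02 d.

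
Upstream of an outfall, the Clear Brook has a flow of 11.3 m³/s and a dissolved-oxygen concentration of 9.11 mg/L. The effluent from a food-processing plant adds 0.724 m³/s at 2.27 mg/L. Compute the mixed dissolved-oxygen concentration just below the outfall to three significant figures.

Flow-weighted mixing: C = (Q_r C_r + Q_w C_w)/(Q_r + Q_w)
= (11.3×9.11 + 0.724×2.27)/(11.3 + 0.724) = 104.6/12.02 = 8.698 mg/L.

8.70 mg/L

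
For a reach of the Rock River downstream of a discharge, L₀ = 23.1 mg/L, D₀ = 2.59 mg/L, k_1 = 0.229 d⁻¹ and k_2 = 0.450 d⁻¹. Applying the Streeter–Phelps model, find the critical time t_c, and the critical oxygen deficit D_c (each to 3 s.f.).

t_c ≈ 2.54 d; D_c ≈ 6.57 mg/L

t_c = [1/(k_2−k_1)] ln[(k_2/k_1)(1 − D₀(k_2−k_1)/(k_1 L₀))]
= [1/(0.450−0.229)] ln[(0.450/0.229)(1 − 2.59×0.2210/(0.229×23.1))]
= (1/0.2210) ln[1.965 × 0.8918] = 4.525 × ln(1.752) = 4.525 × 0.5610 = 2.538 d.
L(t_c) = L₀ e^(−k_1 t_c) = 23.1 × 0.5592 = 12.92 mg/L, and at the critical point k_2 D_c = k_1 L, so D_c = (0.229/0.450) × 12.92 = 6.573 mg/L.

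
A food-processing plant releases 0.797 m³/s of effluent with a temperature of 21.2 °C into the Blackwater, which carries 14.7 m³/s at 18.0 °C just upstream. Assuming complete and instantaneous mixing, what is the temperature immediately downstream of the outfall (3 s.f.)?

18.2 °C

Flow-weighted mixing: C = (Q_r C_r + Q_w C_w)/(Q_r + Q_w)
= (14.7×18.0 + 0.797×21.2)/(14.7 + 0.797) = 281.5/15.50 = 18.16 °C.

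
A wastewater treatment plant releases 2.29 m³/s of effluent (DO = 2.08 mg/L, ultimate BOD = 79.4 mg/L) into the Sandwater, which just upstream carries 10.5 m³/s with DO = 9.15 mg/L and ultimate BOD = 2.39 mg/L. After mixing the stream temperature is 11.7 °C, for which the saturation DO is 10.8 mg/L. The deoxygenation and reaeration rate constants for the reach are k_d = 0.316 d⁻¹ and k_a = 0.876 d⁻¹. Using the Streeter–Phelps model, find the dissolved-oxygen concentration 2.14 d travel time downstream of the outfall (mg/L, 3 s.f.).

Mixed DO = (10.5×9.15 + 2.29×2.08)/(10.5+2.29) = 100.8/12.79 = 7.884 mg/L.
Mixed L₀ = (10.5×2.39 + 2.29×79.4)/(12.79) = 206.9/12.79 = 16.18 mg/L.
Initial deficit D₀ = C_s − DO₀ = 10.8 − 7.884 = 2.916 mg/L.
D(2.14) = [0.316×16.18/(0.876−0.316)](e^(−0.316×2.14) − e^(−0.876×2.14)) + 2.916 e^(−0.876×2.14)
= 9.129 × (0.5085 − 0.1534) + 2.916 × 0.1534 = 3.689 mg/L.
DO = 10.8 − 3.689 = 7.111 mg/L.

DO ≈ 7.11 mg/L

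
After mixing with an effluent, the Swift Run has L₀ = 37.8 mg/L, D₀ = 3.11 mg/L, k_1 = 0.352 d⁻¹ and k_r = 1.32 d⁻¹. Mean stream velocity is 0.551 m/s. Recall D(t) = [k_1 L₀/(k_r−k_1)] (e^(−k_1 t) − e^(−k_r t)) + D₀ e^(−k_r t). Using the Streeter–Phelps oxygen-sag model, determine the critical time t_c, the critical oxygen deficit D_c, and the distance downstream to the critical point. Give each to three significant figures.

t_c ≈ 1.10 d; D_c ≈ 6.84 mg/L; x_c ≈ 52.4 km

With k_r/k_1 = 3.750 and 1 − D₀(k_r−k_1)/(k_1 L₀) = 0.7737,
t_c = ln(3.750 × 0.7737) / (1.32 − 0.352) = ln(2.902) / 0.9680 = 1.065/0.9680 = 1.100 d.
D_c = (k_1/k_r) L₀ e^(−k_1 t_c) = (0.352/1.32) × 37.8 × e^(−0.352×1.100) = 0.2667 × 37.8 × 0.6788 = 6.843 mg/L.
x_c = v t_c = 0.551 m/s × 1.100 d × 86400 s/d = 52390 m ≈ 52.4 km.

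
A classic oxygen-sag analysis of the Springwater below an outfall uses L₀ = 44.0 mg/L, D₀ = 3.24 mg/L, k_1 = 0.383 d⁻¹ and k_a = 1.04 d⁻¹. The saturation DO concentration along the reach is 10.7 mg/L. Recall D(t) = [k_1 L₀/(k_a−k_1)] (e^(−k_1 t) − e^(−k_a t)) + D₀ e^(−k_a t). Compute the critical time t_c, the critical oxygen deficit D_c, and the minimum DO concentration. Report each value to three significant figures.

t_c ≈ 1.31 d; D_c ≈ 9.79 mg/L; min DO ≈ 0.907 mg/L

With k_a/k_1 = 2.715 and 1 − D₀(k_a−k_1)/(k_1 L₀) = 0.8737,
t_c = ln(2.715 × 0.8737) / (1.04 − 0.383) = ln(2.372) / 0.6570 = 0.8639/0.6570 = 1.315 d.
D_c = (k_1/k_a) L₀ e^(−k_1 t_c) = (0.383/1.04) × 44.0 × e^(−0.383×1.315) = 0.3683 × 44.0 × 0.6043 = 9.793 mg/L.
Minimum DO = C_s − D_c = 10.7 − 9.793 = 0.9073 mg/L.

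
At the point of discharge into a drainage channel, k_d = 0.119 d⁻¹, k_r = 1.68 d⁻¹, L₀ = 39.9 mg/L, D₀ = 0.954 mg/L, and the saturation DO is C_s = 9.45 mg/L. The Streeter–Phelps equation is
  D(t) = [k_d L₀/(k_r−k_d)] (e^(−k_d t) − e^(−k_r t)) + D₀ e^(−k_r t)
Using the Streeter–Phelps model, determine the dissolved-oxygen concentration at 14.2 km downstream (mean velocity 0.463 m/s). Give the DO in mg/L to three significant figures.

DO ≈ 7.68 mg/L

Travel time t = x/v = 14.2 km / (0.463 m/s) = 14200 m / 0.463 m/s = 30670 s = 0.3550 d.
k_d L₀/(k_r−k_d) = 0.119×39.9/(1.68−0.119) = 4.748/1.561 = 3.042 mg/L.
e^(−k_d t) = e^(−0.119×0.3550) = 0.9586; e^(−k_r t) = e^(−1.68×0.3550) = 0.5508.
D = 3.042 × (0.9586 − 0.5508) + 0.954 × 0.5508 = 1.240 + 0.5255 = 1.766 mg/L.
DO = C_s − D = 9.45 − 1.766 = 7.684 mg/L.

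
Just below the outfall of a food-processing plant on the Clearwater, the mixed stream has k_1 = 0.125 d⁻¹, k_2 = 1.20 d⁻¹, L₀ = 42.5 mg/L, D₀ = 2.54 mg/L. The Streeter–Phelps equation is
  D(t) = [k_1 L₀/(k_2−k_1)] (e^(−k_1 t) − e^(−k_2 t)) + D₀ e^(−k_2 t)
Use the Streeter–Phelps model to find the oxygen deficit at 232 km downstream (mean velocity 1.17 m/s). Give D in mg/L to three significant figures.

Travel time t = x/v = 232 km / (1.17 m/s) = 232000 m / 1.17 m/s = 198300 s = 2.295 d.
k_1 L₀/(k_2−k_1) = 0.125×42.5/(1.20−0.125) = 5.312/1.075 = 4.942 mg/L.
e^(−k_1 t) = e^(−0.125×2.295) = 0.7506; e^(−k_2 t) = e^(−1.20×2.295) = 0.06367.
D = 4.942 × (0.7506 − 0.06367) + 2.54 × 0.06367 = 3.395 + 0.1617 = 3.556 mg/L.

D ≈ 3.56 mg/L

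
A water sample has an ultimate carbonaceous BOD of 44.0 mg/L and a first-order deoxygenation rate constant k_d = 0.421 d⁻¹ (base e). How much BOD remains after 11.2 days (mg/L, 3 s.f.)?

L ≈ 0.394 mg/L

L_t = L₀ e^(−k_d t) = 44.0 × e^(−0.421×11.2) = 44.0 × 0.008958 = 0.3942 mg/L.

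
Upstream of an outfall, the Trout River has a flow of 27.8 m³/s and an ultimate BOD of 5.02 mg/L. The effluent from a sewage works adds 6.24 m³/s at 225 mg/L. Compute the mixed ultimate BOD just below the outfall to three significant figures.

Flow-weighted mixing: C = (Q_r C_r + Q_w C_w)/(Q_r + Q_w)
= (27.8×5.02 + 6.24×225)/(27.8 + 6.24) = 1544/34.04 = 45.35 mg/L.

45.3 mg/L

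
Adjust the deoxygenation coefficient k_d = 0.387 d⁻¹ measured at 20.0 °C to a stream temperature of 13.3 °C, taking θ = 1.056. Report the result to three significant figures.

k_d ≈ 0.269 d⁻¹

k_d(T₂) = k_d(T₁) · θ^(T₂−T₁) = 0.387 × 1.056^(13.3−20.0)
= 0.387 × 1.056^-6.70 = 0.387 × 0.6941 = 0.2686 d⁻¹.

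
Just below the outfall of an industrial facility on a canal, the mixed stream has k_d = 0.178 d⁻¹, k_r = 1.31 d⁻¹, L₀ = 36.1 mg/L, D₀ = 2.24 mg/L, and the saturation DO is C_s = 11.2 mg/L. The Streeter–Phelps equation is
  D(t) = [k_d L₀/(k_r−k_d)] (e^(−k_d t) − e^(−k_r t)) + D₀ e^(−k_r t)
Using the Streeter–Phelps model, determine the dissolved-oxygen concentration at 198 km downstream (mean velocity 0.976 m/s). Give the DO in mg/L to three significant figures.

DO ≈ 7.62 mg/L

Travel time t = x/v = 198 km / (0.976 m/s) = 198000 m / 0.976 m/s = 202900 s = 2.348 d.
k_d L₀/(k_r−k_d) = 0.178×36.1/(1.31−0.178) = 6.426/1.132 = 5.677 mg/L.
e^(−k_d t) = e^(−0.178×2.348) = 0.6584; e^(−k_r t) = e^(−1.31×2.348) = 0.04615.
D = 5.677 × (0.6584 − 0.04615) + 2.24 × 0.04615 = 3.475 + 0.1034 = 3.579 mg/L.
DO = C_s − D = 11.2 − 3.579 = 7.621 mg/L.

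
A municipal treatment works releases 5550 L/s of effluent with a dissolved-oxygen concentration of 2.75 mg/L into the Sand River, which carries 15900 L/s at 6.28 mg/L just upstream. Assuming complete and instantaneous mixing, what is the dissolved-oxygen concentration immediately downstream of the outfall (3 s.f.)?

5.37 mg/L

Flow-weighted mixing: C = (Q_r C_r + Q_w C_w)/(Q_r + Q_w)
= (15900×6.28 + 5550×2.75)/(15900 + 5550) = 115100/21450 = 5.367 mg/L.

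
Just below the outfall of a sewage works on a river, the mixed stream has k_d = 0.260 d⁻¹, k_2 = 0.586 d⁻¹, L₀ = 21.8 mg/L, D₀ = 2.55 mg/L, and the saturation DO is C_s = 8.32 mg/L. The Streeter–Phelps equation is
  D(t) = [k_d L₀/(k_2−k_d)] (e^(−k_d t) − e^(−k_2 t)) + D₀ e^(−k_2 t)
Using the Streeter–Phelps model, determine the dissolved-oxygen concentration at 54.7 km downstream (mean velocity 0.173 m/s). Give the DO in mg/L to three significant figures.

Travel time t = x/v = 54.7 km / (0.173 m/s) = 54700 m / 0.173 m/s = 316200 s = 3.660 d.
k_d L₀/(k_2−k_d) = 0.260×21.8/(0.586−0.260) = 5.668/0.3260 = 17.39 mg/L.
e^(−k_d t) = e^(−0.260×3.660) = 0.3862; e^(−k_2 t) = e^(−0.586×3.660) = 0.1171.
D = 17.39 × (0.3862 − 0.1171) + 2.55 × 0.1171 = 4.678 + 0.2987 = 4.976 mg/L.
DO = C_s − D = 8.32 − 4.976 = 3.344 mg/L.

DO ≈ 3.34 mg/L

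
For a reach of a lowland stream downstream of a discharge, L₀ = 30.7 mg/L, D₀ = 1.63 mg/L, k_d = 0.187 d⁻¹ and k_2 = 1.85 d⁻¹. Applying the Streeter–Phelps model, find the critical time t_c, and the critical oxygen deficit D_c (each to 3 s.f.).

At the critical point dD/dt = 0, so k_d L₀ e^(−k_d t) = k_2 D. Substituting D(t) from the Streeter–Phelps equation and solving for t gives
t_c = ln[(k_2/k_d)(1 − D₀(k_2−k_d)/(k_d L₀))] / (k_2−k_d).
Here k_2−k_d = 1.663 d⁻¹ and 1 − D₀(k_2−k_d)/(k_d L₀) = 1 − 1.63×1.663/(0.187×30.7) = 0.5278, so
t_c = ln(9.893 × 0.5278) / 1.663 = 1.653 / 1.663 = 0.9939 d.
D_c = (k_d/k_2) L₀ e^(−k_d t_c) = (0.187/1.85) × 30.7 × e^(−0.187×0.9939) = 0.1011 × 30.7 × 0.8304 = 2.577 mg/L.

t_c ≈ 0.994 d; D_c ≈ 2.58 mg/L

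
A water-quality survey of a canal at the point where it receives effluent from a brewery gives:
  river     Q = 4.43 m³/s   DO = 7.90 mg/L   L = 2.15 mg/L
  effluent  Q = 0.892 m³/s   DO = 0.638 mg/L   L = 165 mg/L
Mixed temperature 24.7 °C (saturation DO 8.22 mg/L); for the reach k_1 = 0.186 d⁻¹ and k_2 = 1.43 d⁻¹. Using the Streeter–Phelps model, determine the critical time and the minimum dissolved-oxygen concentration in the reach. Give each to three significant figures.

Mixed DO = (4.43×7.90 + 0.892×0.638)/(4.43+0.892) = 35.57/5.322 = 6.683 mg/L.
Mixed L₀ = (4.43×2.15 + 0.892×165)/(5.322) = 156.7/5.322 = 29.44 mg/L.
Initial deficit D₀ = C_s − DO₀ = 8.22 − 6.683 = 1.537 mg/L.
t_c = (1/1.244) ln[(1.43/0.186)(1 − 1.537×1.244/(0.186×29.44))] = 0.8039 × ln(5.004) = 1.294 d.
D_c = (0.186/1.43) × 29.44 × e^(−0.186×1.294) = 0.1301 × 29.44 × 0.7860 = 3.010 mg/L.
Minimum DO = 8.22 − 3.010 = 5.210 mg/L.

t_c ≈ 1.29 d; minimum DO ≈ 5.21 mg/L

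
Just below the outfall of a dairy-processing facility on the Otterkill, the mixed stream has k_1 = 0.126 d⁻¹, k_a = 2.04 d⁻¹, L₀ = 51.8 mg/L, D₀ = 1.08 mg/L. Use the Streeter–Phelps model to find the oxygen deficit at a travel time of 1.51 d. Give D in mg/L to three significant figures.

k_1 L₀/(k_a−k_1) = 0.126×51.8/(2.04−0.126) = 6.527/1.914 = 3.410 mg/L.
e^(−k_1 t) = e^(−0.126×1.510) = 0.8267; e^(−k_a t) = e^(−2.04×1.510) = 0.04594.
D = 3.410 × (0.8267 − 0.04594) + 1.08 × 0.04594 = 2.663 + 0.04962 = 2.712 mg/L.

D ≈ 2.71 mg/L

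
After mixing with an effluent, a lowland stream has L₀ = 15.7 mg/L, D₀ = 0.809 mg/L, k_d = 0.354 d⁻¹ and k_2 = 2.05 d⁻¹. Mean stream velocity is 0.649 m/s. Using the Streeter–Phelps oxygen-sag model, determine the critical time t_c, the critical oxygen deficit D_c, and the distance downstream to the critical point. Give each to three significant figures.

t_c ≈ 0.868 d; D_c ≈ 1.99 mg/L; x_c ≈ 48.7 km

At the critical point dD/dt = 0, so k_d L₀ e^(−k_d t) = k_2 D. Substituting D(t) from the Streeter–Phelps equation and solving for t gives
t_c = ln[(k_2/k_d)(1 − D₀(k_2−k_d)/(k_d L₀))] / (k_2−k_d).
Here k_2−k_d = 1.696 d⁻¹ and 1 − D₀(k_2−k_d)/(k_d L₀) = 1 − 0.809×1.696/(0.354×15.7) = 0.7531, so
t_c = ln(5.791 × 0.7531) / 1.696 = 1.473 / 1.696 = 0.8684 d.
L(t_c) = L₀ e^(−k_d t_c) = 15.7 × 0.7354 = 11.55 mg/L, and at the critical point k_2 D_c = k_d L, so D_c = (0.354/2.05) × 11.55 = 1.994 mg/L.
x_c = v t_c = 0.649 m/s × 0.8684 d × 86400 s/d = 48690 m ≈ 48.7 km.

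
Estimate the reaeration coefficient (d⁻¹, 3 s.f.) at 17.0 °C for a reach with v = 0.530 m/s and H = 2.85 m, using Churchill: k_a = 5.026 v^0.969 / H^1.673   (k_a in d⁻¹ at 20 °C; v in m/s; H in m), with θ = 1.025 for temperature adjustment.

k_a ≈ 0.437 d⁻¹

k_a(20) = 5.026 × 0.530^0.969 / 2.85^1.673 = 5.026 × 0.5405 / 5.767 = 0.4711 d⁻¹.
k_a(17.0) = 0.4711 × 1.025^(17.0−20) = 0.4711 × 0.9286 = 0.4374 d⁻¹.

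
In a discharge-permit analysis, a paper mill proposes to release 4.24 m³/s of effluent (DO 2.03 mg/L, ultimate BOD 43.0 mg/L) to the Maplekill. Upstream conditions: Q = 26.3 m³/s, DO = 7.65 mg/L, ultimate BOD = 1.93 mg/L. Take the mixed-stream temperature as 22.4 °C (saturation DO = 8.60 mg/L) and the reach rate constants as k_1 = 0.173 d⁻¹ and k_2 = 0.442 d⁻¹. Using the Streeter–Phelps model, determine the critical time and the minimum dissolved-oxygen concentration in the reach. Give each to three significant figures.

Mixed DO = (26.3×7.65 + 4.24×2.03)/(26.3+4.24) = 209.8/30.54 = 6.870 mg/L.
Mixed L₀ = (26.3×1.93 + 4.24×43.0)/(30.54) = 233.1/30.54 = 7.632 mg/L.
Initial deficit D₀ = C_s − DO₀ = 8.60 − 6.870 = 1.730 mg/L.
t_c = (1/0.2690) ln[(0.442/0.173)(1 − 1.730×0.2690/(0.173×7.632))] = 3.717 × ln(1.654) = 1.871 d.
D_c = (0.173/0.442) × 7.632 × e^(−0.173×1.871) = 0.3914 × 7.632 × 0.7235 = 2.161 mg/L.
Minimum DO = 8.60 − 2.161 = 6.439 mg/L.

t_c ≈ 1.87 d; minimum DO ≈ 6.44 mg/L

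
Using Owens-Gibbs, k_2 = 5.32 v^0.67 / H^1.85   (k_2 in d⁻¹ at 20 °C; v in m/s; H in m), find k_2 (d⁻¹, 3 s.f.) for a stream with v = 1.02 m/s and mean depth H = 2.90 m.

k_2 ≈ 0.752 d⁻¹

k_2 = 5.32 × 1.02^0.67 / 2.90^1.85 = 5.32 × 1.013 / 7.169 = 0.7520 d⁻¹.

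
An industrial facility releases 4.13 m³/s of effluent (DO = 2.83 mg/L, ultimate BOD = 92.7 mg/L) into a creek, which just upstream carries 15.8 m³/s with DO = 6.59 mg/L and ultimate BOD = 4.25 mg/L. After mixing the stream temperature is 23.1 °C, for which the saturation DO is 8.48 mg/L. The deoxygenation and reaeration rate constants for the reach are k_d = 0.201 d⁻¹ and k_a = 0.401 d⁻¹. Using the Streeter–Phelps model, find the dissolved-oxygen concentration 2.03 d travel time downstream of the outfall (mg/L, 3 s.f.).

DO ≈ 2.26 mg/L

Mixed DO = (15.8×6.59 + 4.13×2.83)/(15.8+4.13) = 115.8/19.93 = 5.811 mg/L.
Mixed L₀ = (15.8×4.25 + 4.13×92.7)/(19.93) = 450.0/19.93 = 22.58 mg/L.
Initial deficit D₀ = C_s − DO₀ = 8.48 − 5.811 = 2.669 mg/L.
D(2.03) = [0.201×22.58/(0.401−0.201)](e^(−0.201×2.03) − e^(−0.401×2.03)) + 2.669 e^(−0.401×2.03)
= 22.69 × (0.6650 − 0.4431) + 2.669 × 0.4431 = 6.218 mg/L.
DO = 8.48 − 6.218 = 2.262 mg/L.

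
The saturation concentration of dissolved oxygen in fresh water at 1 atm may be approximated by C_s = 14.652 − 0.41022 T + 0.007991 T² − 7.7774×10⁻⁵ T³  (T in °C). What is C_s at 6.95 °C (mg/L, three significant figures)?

C_s = 14.652 − 0.41022×6.95 + 0.007991×6.95² − 7.7774×10⁻⁵×6.95³ = 12.16 mg/L.

C_s ≈ 12.2 mg/L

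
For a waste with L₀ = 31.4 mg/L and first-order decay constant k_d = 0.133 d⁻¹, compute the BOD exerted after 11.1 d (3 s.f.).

y ≈ 24.2 mg/L

y_t = L₀(1 − e^(−k_d t)) = 31.4 × (1 − e^(−0.133×11.1))
= 31.4 × (1 − 0.2285) = 31.4 × 0.7715 = 24.23 mg/L.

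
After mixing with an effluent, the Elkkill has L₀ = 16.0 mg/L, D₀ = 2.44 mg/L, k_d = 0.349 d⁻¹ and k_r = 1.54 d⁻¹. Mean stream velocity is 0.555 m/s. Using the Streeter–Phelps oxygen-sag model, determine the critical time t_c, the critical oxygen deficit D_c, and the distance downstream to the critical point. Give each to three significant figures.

With k_r/k_d = 4.413 and 1 − D₀(k_r−k_d)/(k_d L₀) = 0.4796,
t_c = ln(4.413 × 0.4796) / (1.54 − 0.349) = ln(2.116) / 1.191 = 0.7496/1.191 = 0.6294 d.
D_c = (k_d/k_r) L₀ e^(−k_d t_c) = (0.349/1.54) × 16.0 × e^(−0.349×0.6294) = 0.2266 × 16.0 × 0.8028 = 2.911 mg/L.
x_c = v t_c = 0.555 m/s × 0.6294 d × 86400 s/d = 30180 m ≈ 30.2 km.

t_c ≈ 0.629 d; D_c ≈ 2.91 mg/L; x_c ≈ 30.2 km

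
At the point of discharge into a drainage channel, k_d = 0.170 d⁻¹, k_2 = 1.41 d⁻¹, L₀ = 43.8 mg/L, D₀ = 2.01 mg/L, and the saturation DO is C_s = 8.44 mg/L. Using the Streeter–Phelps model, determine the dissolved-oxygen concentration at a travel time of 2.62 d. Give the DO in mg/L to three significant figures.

k_d L₀/(k_2−k_d) = 0.170×43.8/(1.41−0.170) = 7.446/1.240 = 6.005 mg/L.
e^(−k_d t) = e^(−0.170×2.620) = 0.6406; e^(−k_2 t) = e^(−1.41×2.620) = 0.02487.
D = 6.005 × (0.6406 − 0.02487) + 2.01 × 0.02487 = 3.697 + 0.04998 = 3.747 mg/L.
DO = C_s − D = 8.44 − 3.747 = 4.693 mg/L.

DO ≈ 4.69 mg/L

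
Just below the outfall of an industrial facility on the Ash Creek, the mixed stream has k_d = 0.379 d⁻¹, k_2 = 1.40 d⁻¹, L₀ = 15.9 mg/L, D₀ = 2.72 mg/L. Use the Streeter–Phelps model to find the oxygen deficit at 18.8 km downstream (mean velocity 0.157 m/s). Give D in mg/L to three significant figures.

Travel time t = x/v = 18.8 km / (0.157 m/s) = 18800 m / 0.157 m/s = 119700 s = 1.386 d.
k_d L₀/(k_2−k_d) = 0.379×15.9/(1.40−0.379) = 6.026/1.021 = 5.902 mg/L.
e^(−k_d t) = e^(−0.379×1.386) = 0.5914; e^(−k_2 t) = e^(−1.40×1.386) = 0.1437.
D = 5.902 × (0.5914 − 0.1437) + 2.72 × 0.1437 = 2.643 + 0.3908 = 3.033 mg/L.

D ≈ 3.03 mg/L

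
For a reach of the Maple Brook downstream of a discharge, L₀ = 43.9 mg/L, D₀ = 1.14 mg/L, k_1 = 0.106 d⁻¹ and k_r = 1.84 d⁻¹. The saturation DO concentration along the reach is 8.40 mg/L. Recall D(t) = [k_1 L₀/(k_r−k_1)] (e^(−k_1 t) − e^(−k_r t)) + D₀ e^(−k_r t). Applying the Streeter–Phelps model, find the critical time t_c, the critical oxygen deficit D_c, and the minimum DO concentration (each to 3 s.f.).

At the critical point dD/dt = 0, so k_1 L₀ e^(−k_1 t) = k_r D. Substituting D(t) from the Streeter–Phelps equation and solving for t gives
t_c = ln[(k_r/k_1)(1 − D₀(k_r−k_1)/(k_1 L₀))] / (k_r−k_1).
Here k_r−k_1 = 1.734 d⁻¹ and 1 − D₀(k_r−k_1)/(k_1 L₀) = 1 − 1.14×1.734/(0.106×43.9) = 0.5752, so
t_c = ln(17.36 × 0.5752) / 1.734 = 2.301 / 1.734 = 1.327 d.
D_c = (k_1/k_r) L₀ e^(−k_1 t_c) = (0.106/1.84) × 43.9 × e^(−0.106×1.327) = 0.05761 × 43.9 × 0.8688 = 2.197 mg/L.
Minimum DO = C_s − D_c = 8.40 − 2.197 = 6.203 mg/L.

t_c ≈ 1.33 d; D_c ≈ 2.20 mg/L; min DO ≈ 6.20 mg/L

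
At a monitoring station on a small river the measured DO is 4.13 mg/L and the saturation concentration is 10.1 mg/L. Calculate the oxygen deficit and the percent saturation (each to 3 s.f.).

D ≈ 5.97 mg/L; 40.9 % saturation

D = C_s − C = 10.1 − 4.13 = 5.97 mg/L.
% saturation = 4.13/10.1 × 100 = 40.9 %.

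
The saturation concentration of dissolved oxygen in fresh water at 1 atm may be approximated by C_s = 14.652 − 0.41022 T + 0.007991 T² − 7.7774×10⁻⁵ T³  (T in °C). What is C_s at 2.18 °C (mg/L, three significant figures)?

C_s = 14.652 − 0.41022×2.18 + 0.007991×2.18² − 7.7774×10⁻⁵×2.18³ = 13.79 mg/L.

C_s ≈ 13.8 mg/L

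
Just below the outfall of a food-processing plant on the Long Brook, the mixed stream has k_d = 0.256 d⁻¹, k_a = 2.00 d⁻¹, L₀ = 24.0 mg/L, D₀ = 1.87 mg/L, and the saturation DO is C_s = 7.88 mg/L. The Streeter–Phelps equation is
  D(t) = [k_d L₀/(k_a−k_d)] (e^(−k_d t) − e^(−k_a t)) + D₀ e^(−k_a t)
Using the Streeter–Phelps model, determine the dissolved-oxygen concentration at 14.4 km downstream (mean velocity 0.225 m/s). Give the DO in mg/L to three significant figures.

Travel time t = x/v = 14.4 km / (0.225 m/s) = 14400 m / 0.225 m/s = 64000 s = 0.7407 d.
k_d L₀/(k_a−k_d) = 0.256×24.0/(2.00−0.256) = 6.144/1.744 = 3.523 mg/L.
e^(−k_d t) = e^(−0.256×0.7407) = 0.8273; e^(−k_a t) = e^(−2.00×0.7407) = 0.2273.
D = 3.523 × (0.8273 − 0.2273) + 1.87 × 0.2273 = 2.114 + 0.4251 = 2.539 mg/L.
DO = C_s − D = 7.88 − 2.539 = 5.341 mg/L.

DO ≈ 5.34 mg/L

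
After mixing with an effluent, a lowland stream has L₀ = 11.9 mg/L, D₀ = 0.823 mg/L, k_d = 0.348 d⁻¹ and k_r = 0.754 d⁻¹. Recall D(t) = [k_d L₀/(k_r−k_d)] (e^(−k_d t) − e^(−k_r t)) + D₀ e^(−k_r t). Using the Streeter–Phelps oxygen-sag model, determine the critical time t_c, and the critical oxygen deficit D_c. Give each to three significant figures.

t_c ≈ 1.70 d; D_c ≈ 3.04 mg/L

At the critical point dD/dt = 0, so k_d L₀ e^(−k_d t) = k_r D. Substituting D(t) from the Streeter–Phelps equation and solving for t gives
t_c = ln[(k_r/k_d)(1 − D₀(k_r−k_d)/(k_d L₀))] / (k_r−k_d).
Here k_r−k_d = 0.4060 d⁻¹ and 1 − D₀(k_r−k_d)/(k_d L₀) = 1 − 0.823×0.4060/(0.348×11.9) = 0.9193, so
t_c = ln(2.167 × 0.9193) / 0.4060 = 0.6891 / 0.4060 = 1.697 d.
D_c = (k_d/k_r) L₀ e^(−k_d t_c) = (0.348/0.754) × 11.9 × e^(−0.348×1.697) = 0.4615 × 11.9 × 0.5540 = 3.043 mg/L.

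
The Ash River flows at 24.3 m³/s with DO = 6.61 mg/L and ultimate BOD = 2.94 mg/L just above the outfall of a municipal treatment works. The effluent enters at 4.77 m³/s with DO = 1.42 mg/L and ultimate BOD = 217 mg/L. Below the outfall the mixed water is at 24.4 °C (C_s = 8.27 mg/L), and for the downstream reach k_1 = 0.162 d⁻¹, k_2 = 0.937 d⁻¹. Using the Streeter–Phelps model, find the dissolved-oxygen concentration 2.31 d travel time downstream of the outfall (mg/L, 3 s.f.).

DO ≈ 3.42 mg/L

Mixed DO = (24.3×6.61 + 4.77×1.42)/(24.3+4.77) = 167.4/29.07 = 5.758 mg/L.
Mixed L₀ = (24.3×2.94 + 4.77×217)/(29.07) = 1107/29.07 = 38.06 mg/L.
Initial deficit D₀ = C_s − DO₀ = 8.27 − 5.758 = 2.512 mg/L.
D(2.31) = [0.162×38.06/(0.937−0.162)](e^(−0.162×2.31) − e^(−0.937×2.31)) + 2.512 e^(−0.937×2.31)
= 7.957 × (0.6878 − 0.1148) + 2.512 × 0.1148 = 4.848 mg/L.
DO = 8.27 − 4.848 = 3.422 mg/L.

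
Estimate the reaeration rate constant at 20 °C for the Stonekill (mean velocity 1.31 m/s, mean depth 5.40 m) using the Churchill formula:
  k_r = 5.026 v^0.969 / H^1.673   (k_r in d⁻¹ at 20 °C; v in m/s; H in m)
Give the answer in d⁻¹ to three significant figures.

k_r = 5.026 × 1.31^0.969 / 5.40^1.673 = 5.026 × 1.299 / 16.80 = 0.3887 d⁻¹.

k_r ≈ 0.389 d⁻¹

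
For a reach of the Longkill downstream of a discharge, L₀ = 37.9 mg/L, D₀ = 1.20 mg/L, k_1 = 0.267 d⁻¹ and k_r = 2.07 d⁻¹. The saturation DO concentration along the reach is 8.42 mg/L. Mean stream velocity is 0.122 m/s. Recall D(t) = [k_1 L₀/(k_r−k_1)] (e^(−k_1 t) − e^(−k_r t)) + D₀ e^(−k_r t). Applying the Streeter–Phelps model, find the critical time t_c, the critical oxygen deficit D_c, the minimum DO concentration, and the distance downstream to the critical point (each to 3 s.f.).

t_c ≈ 1.00 d; D_c ≈ 3.74 mg/L; min DO ≈ 4.68 mg/L; x_c ≈ 10.6 km

t_c = [1/(k_r−k_1)] ln[(k_r/k_1)(1 − D₀(k_r−k_1)/(k_1 L₀))]
= [1/(2.07−0.267)] ln[(2.07/0.267)(1 − 1.20×1.803/(0.267×37.9))]
= (1/1.803) ln[7.753 × 0.7862] = 0.5546 × ln(6.095) = 0.5546 × 1.807 = 1.002 d.
L(t_c) = L₀ e^(−k_1 t_c) = 37.9 × 0.7652 = 29.00 mg/L, and at the critical point k_r D_c = k_1 L, so D_c = (0.267/2.07) × 29.00 = 3.741 mg/L.
Minimum DO = C_s − D_c = 8.42 − 3.741 = 4.679 mg/L.
x_c = v t_c = 0.122 m/s × 1.002 d × 86400 s/d = 10570 m ≈ 10.6 km.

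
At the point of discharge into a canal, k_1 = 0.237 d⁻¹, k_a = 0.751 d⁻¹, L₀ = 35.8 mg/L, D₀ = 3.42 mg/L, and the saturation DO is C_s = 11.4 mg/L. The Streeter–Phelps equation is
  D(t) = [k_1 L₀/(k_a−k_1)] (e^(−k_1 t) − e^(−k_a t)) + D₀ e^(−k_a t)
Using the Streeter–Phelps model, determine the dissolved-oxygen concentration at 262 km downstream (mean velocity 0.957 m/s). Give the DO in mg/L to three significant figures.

Travel time t = x/v = 262 km / (0.957 m/s) = 262000 m / 0.957 m/s = 273800 s = 3.169 d.
k_1 L₀/(k_a−k_1) = 0.237×35.8/(0.751−0.237) = 8.485/0.5140 = 16.51 mg/L.
e^(−k_1 t) = e^(−0.237×3.169) = 0.4719; e^(−k_a t) = e^(−0.751×3.169) = 0.09258.
D = 16.51 × (0.4719 − 0.09258) + 3.42 × 0.09258 = 6.262 + 0.3166 = 6.578 mg/L.
DO = C_s − D = 11.4 − 6.578 = 4.822 mg/L.

DO ≈ 4.82 mg/L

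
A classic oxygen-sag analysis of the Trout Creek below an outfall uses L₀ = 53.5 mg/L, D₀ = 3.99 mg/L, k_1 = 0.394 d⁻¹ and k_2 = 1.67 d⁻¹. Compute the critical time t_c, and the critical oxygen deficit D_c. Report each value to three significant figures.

t_c = [1/(k_2−k_1)] ln[(k_2/k_1)(1 − D₀(k_2−k_1)/(k_1 L₀))]
= [1/(1.67−0.394)] ln[(1.67/0.394)(1 − 3.99×1.276/(0.394×53.5))]
= (1/1.276) ln[4.239 × 0.7585] = 0.7837 × ln(3.215) = 0.7837 × 1.168 = 0.9152 d.
D_c = (k_1/k_2) L₀ e^(−k_1 t_c) = (0.394/1.67) × 53.5 × e^(−0.394×0.9152) = 0.2359 × 53.5 × 0.6973 = 8.801 mg/L.

t_c ≈ 0.915 d; D_c ≈ 8.80 mg/L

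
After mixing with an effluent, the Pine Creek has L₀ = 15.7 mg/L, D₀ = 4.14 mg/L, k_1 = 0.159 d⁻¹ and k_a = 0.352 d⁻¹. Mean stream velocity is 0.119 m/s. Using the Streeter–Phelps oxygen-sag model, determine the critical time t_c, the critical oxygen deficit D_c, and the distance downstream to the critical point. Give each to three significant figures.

t_c ≈ 2.12 d; D_c ≈ 5.06 mg/L; x_c ≈ 21.8 km

With k_a/k_1 = 2.214 and 1 − D₀(k_a−k_1)/(k_1 L₀) = 0.6799,
t_c = ln(2.214 × 0.6799) / (0.352 − 0.159) = ln(1.505) / 0.1930 = 0.4089/0.1930 = 2.119 d.
L(t_c) = L₀ e^(−k_1 t_c) = 15.7 × 0.7140 = 11.21 mg/L, and at the critical point k_a D_c = k_1 L, so D_c = (0.159/0.352) × 11.21 = 5.063 mg/L.
x_c = v t_c = 0.119 m/s × 2.119 d × 86400 s/d = 21790 m ≈ 21.8 km.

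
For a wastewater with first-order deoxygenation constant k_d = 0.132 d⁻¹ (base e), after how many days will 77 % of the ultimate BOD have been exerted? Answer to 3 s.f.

t ≈ 11.1 d

y/L₀ = 1 − e^(−k_d t) = 0.77 ⇒ e^(−k_d t) = 0.230
t = −ln(0.230) / 0.132 = 1.470 / 0.132 = 11.13 d.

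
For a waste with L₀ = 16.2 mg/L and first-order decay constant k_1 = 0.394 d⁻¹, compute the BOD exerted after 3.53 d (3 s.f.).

y ≈ 12.2 mg/L

y_t = L₀(1 − e^(−k_1 t)) = 16.2 × (1 − e^(−0.394×3.53))
= 16.2 × (1 − 0.2489) = 16.2 × 0.7511 = 12.17 mg/L.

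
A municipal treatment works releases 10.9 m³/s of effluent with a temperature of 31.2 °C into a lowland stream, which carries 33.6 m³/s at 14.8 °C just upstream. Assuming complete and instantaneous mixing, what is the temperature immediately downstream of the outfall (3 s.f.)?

Flow-weighted mixing: C = (Q_r C_r + Q_w C_w)/(Q_r + Q_w)
= (33.6×14.8 + 10.9×31.2)/(33.6 + 10.9) = 837.4/44.50 = 18.82 °C.

18.8 °C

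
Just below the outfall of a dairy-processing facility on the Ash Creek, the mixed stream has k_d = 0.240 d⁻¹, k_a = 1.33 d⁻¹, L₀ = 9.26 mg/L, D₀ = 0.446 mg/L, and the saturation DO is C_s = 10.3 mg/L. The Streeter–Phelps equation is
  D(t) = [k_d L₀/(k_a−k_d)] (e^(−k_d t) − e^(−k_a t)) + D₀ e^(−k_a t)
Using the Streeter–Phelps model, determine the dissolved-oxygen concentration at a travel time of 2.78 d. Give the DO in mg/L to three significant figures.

k_d L₀/(k_a−k_d) = 0.240×9.26/(1.33−0.240) = 2.222/1.090 = 2.039 mg/L.
e^(−k_d t) = e^(−0.240×2.780) = 0.5131; e^(−k_a t) = e^(−1.33×2.780) = 0.02479.
D = 2.039 × (0.5131 − 0.02479) + 0.446 × 0.02479 = 0.9957 + 0.01106 = 1.007 mg/L.
DO = C_s − D = 10.3 − 1.007 = 9.293 mg/L.

DO ≈ 9.29 mg/L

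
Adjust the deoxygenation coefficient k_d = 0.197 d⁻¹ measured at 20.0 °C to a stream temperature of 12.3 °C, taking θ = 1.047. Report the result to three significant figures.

k_d(T₂) = k_d(T₁) · θ^(T₂−T₁) = 0.197 × 1.047^(12.3−20.0)
= 0.197 × 1.047^-7.70 = 0.197 × 0.7021 = 0.1383 d⁻¹.

k_d ≈ 0.138 d⁻¹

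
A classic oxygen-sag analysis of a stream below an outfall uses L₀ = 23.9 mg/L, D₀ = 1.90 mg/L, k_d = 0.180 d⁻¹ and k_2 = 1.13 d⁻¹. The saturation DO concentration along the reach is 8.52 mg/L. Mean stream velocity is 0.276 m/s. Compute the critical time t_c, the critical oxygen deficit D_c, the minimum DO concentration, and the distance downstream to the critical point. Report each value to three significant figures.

t_c ≈ 1.36 d; D_c ≈ 2.98 mg/L; min DO ≈ 5.54 mg/L; x_c ≈ 32.5 km

t_c = [1/(k_2−k_d)] ln[(k_2/k_d)(1 − D₀(k_2−k_d)/(k_d L₀))]
= [1/(1.13−0.180)] ln[(1.13/0.180)(1 − 1.90×0.9500/(0.180×23.9))]
= (1/0.9500) ln[6.278 × 0.5804] = 1.053 × ln(3.644) = 1.053 × 1.293 = 1.361 d.
L(t_c) = L₀ e^(−k_d t_c) = 23.9 × 0.7827 = 18.71 mg/L, and at the critical point k_2 D_c = k_d L, so D_c = (0.180/1.13) × 18.71 = 2.980 mg/L.
Minimum DO = C_s − D_c = 8.52 − 2.980 = 5.540 mg/L.
x_c = v t_c = 0.276 m/s × 1.361 d × 86400 s/d = 32460 m ≈ 32.5 km.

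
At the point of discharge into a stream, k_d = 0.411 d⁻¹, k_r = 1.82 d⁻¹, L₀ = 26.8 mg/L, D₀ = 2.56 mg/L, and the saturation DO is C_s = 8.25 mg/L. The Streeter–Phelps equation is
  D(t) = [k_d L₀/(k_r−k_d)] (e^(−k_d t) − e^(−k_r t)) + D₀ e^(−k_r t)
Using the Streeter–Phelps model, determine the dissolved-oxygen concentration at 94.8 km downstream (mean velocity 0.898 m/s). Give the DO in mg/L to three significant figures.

Travel time t = x/v = 94.8 km / (0.898 m/s) = 94800 m / 0.898 m/s = 105600 s = 1.222 d.
k_d L₀/(k_r−k_d) = 0.411×26.8/(1.82−0.411) = 11.01/1.409 = 7.817 mg/L.
e^(−k_d t) = e^(−0.411×1.222) = 0.6052; e^(−k_r t) = e^(−1.82×1.222) = 0.1082.
D = 7.817 × (0.6052 − 0.1082) + 2.56 × 0.1082 = 3.885 + 0.2770 = 4.162 mg/L.
DO = C_s − D = 8.25 − 4.162 = 4.088 mg/L.

DO ≈ 4.09 mg/L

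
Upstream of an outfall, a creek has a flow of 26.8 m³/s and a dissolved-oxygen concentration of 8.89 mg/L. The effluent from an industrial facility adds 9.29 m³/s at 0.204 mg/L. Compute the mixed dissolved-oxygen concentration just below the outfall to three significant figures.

6.65 mg/L

Flow-weighted mixing: C = (Q_r C_r + Q_w C_w)/(Q_r + Q_w)
= (26.8×8.89 + 9.29×0.204)/(26.8 + 9.29) = 240.1/36.09 = 6.654 mg/L.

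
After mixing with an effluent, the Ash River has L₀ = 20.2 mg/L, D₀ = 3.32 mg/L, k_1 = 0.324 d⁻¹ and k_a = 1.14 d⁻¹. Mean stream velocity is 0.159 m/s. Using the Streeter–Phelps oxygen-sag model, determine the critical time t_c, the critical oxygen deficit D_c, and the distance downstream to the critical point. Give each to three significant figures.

t_c ≈ 0.887 d; D_c ≈ 4.31 mg/L; x_c ≈ 12.2 km

t_c = [1/(k_a−k_1)] ln[(k_a/k_1)(1 − D₀(k_a−k_1)/(k_1 L₀))]
= [1/(1.14−0.324)] ln[(1.14/0.324)(1 − 3.32×0.8160/(0.324×20.2))]
= (1/0.8160) ln[3.519 × 0.5861] = 1.225 × ln(2.062) = 1.225 × 0.7237 = 0.8869 d.
D_c = (k_1/k_a) L₀ e^(−k_1 t_c) = (0.324/1.14) × 20.2 × e^(−0.324×0.8869) = 0.2842 × 20.2 × 0.7502 = 4.307 mg/L.
x_c = v t_c = 0.159 m/s × 0.8869 d × 86400 s/d = 12180 m ≈ 12.2 km.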